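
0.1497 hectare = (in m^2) 1497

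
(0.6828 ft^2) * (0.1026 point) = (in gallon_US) 0.0006065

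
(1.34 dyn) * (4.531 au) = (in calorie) 2.171e+06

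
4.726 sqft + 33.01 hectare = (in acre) 81.57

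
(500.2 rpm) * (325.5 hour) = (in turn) 9.769e+06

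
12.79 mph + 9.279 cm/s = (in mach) 0.01706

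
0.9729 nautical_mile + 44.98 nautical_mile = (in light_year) 8.996e-12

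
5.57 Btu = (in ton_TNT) 1.405e-06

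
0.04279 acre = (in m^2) 173.2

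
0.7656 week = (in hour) 128.6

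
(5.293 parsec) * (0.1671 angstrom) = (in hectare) 272.9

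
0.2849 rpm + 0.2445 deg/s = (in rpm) 0.3257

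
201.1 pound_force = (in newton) 894.5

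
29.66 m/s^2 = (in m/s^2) 29.66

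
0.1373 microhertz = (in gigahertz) 1.373e-16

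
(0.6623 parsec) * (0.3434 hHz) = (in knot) 1.364e+18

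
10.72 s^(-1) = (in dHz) 107.2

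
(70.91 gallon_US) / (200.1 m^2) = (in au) 8.967e-15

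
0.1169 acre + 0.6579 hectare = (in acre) 1.743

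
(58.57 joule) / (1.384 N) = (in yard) 46.28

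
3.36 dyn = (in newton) 3.36e-05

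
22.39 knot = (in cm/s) 1152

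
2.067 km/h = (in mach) 0.001686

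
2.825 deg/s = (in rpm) 0.4708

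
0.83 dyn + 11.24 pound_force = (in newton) 50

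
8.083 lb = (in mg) 3.666e+06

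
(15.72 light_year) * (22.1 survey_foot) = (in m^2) 1.002e+18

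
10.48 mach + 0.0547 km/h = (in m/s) 3568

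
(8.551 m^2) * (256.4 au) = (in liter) 3.28e+17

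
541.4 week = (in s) 3.274e+08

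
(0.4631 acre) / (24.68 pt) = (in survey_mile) 133.8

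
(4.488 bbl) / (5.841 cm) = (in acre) 0.003019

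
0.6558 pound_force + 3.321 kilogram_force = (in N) 35.49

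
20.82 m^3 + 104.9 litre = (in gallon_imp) 4603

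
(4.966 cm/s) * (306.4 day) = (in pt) 3.727e+09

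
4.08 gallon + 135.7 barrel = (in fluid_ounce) 7.3e+05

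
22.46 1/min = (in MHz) 3.743e-07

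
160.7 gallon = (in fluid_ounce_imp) 2.141e+04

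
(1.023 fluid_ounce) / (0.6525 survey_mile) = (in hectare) 2.881e-12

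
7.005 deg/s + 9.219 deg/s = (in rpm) 2.704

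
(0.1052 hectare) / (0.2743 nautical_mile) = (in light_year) 2.189e-16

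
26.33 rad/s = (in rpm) 251.4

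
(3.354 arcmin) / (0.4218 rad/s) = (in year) 7.335e-11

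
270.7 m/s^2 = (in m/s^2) 270.7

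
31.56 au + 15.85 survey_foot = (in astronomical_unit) 31.56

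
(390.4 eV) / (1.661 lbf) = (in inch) 3.333e-16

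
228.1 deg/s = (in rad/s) 3.981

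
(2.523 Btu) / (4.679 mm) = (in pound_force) 1.279e+05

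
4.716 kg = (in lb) 10.4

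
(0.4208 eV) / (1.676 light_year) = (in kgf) 4.336e-37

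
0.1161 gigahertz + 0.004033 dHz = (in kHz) 1.161e+05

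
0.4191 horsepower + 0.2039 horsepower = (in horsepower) 0.623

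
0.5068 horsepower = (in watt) 377.9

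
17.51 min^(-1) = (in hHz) 0.002918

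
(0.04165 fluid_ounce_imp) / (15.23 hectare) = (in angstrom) 0.0777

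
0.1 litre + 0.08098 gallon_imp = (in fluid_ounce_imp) 16.48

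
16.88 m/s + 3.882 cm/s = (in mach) 0.04969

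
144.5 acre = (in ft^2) 6.294e+06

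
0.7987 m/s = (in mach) 0.002346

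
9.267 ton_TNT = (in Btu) 3.675e+07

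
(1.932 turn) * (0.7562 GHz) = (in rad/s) 9.18e+09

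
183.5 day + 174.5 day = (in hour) 8592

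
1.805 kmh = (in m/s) 0.5014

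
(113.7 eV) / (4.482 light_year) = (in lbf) 9.658e-35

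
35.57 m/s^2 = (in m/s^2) 35.57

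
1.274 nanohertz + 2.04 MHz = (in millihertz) 2.04e+09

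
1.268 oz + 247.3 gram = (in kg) 0.2832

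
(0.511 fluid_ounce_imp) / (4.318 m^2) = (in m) 3.362e-06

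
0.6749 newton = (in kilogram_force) 0.06882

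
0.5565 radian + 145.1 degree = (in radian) 3.089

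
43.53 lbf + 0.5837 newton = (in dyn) 1.942e+07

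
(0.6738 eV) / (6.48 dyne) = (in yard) 1.822e-15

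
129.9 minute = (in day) 0.09021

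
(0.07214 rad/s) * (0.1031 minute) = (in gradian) 28.41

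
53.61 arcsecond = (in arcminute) 0.8935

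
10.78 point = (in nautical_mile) 2.053e-06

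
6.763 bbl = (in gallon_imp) 236.5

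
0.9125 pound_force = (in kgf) 0.4139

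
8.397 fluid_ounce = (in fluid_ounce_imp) 8.74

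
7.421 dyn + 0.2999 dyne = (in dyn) 7.721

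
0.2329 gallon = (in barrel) 0.005545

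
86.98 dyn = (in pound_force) 0.0001955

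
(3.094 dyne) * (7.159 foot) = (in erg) 675.1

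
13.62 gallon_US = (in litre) 51.56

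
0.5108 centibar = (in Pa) 510.8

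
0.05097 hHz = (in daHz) 0.5097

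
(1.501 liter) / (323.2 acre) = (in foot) 3.765e-09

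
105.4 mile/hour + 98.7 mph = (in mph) 204.1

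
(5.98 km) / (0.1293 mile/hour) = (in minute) 1724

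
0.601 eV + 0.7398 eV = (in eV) 1.341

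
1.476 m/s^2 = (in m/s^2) 1.476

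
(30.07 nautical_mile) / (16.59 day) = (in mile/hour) 0.08691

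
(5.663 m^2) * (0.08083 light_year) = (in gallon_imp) 9.526e+17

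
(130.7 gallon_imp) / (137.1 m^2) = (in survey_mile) 2.693e-06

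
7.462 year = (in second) 2.353e+08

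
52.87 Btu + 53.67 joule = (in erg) 5.583e+11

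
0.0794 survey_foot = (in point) 68.6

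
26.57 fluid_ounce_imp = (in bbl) 0.004748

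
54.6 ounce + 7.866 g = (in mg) 1.556e+06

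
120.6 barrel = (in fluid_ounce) 6.483e+05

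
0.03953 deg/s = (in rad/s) 0.0006899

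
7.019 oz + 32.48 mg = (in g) 199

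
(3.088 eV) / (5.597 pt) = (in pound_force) 5.633e-17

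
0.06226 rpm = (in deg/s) 0.3736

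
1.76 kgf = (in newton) 17.26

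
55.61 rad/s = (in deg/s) 3186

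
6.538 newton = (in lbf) 1.47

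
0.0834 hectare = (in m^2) 834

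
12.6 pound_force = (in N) 56.05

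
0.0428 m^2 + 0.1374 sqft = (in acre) 1.373e-05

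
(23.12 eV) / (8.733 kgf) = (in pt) 1.226e-16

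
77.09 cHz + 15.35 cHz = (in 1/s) 0.9244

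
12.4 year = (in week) 646.6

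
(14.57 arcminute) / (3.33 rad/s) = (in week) 2.104e-09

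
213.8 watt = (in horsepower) 0.2867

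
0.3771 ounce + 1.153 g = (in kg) 0.01184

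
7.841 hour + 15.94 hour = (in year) 0.002715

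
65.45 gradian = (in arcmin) 3534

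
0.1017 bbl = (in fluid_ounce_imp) 569.1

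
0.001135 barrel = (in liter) 0.1805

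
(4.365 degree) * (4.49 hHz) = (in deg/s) 1960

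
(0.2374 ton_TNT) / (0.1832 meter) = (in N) 5.422e+09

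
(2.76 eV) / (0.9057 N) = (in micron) 4.882e-13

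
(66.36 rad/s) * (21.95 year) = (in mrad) 4.594e+13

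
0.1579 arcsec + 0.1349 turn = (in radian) 0.8476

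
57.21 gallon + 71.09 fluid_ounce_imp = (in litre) 218.6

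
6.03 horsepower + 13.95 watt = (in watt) 4511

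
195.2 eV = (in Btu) 2.964e-20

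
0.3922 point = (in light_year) 1.462e-20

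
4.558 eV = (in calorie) 1.745e-19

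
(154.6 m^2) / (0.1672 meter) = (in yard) 1011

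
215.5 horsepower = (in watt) 1.607e+05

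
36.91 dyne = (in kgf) 3.764e-05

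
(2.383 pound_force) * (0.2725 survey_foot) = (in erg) 8.804e+06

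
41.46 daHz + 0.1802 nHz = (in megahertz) 0.0004146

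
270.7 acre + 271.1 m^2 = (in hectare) 109.6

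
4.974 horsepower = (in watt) 3709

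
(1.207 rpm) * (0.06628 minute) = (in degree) 28.8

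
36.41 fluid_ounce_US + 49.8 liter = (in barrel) 0.32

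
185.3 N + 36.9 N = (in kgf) 22.66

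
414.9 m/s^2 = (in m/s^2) 414.9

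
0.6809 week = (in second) 4.118e+05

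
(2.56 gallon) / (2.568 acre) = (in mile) 5.794e-10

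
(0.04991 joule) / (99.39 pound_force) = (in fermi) 1.129e+11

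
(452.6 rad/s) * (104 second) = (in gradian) 2.997e+06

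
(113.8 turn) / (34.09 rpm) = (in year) 6.351e-06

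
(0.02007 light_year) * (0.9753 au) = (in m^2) 2.77e+25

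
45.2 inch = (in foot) 3.767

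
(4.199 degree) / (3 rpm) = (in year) 7.397e-09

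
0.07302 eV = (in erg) 1.17e-13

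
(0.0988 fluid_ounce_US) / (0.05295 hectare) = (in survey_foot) 1.81e-08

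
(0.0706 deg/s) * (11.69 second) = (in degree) 0.8253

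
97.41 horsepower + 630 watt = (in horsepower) 98.25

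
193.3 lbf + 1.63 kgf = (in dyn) 8.758e+07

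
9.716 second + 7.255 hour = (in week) 0.0432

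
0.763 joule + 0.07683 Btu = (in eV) 5.107e+20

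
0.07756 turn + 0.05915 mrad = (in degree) 27.92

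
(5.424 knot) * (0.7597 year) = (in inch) 2.632e+09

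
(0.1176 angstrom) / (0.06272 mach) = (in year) 1.746e-20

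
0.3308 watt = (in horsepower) 0.0004436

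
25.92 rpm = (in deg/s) 155.5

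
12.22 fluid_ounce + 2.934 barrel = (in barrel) 2.936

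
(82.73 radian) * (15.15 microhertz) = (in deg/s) 0.07181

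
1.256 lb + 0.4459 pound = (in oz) 27.23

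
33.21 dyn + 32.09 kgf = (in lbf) 70.75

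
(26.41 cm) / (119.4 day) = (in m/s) 2.56e-08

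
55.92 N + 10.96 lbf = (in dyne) 1.047e+07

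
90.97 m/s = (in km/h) 327.5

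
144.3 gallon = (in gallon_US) 144.3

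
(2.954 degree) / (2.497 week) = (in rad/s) 3.414e-08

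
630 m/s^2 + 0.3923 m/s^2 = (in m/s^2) 630.4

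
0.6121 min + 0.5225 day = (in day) 0.5229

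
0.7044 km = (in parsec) 2.283e-14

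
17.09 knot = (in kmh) 31.65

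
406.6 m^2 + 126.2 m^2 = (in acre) 0.1317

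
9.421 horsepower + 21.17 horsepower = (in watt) 2.281e+04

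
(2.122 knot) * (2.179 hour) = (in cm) 8.563e+05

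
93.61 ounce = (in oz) 93.61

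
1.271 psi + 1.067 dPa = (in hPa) 87.63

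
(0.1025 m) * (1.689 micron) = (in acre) 4.278e-11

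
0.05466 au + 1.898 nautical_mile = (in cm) 8.177e+11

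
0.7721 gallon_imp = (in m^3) 0.00351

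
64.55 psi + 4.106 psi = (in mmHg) 3551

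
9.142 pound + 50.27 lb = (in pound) 59.41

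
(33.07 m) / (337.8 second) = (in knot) 0.1903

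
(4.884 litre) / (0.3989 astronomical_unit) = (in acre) 2.022e-17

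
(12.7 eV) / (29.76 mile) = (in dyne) 4.248e-18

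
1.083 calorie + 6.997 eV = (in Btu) 0.004295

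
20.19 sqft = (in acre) 0.0004635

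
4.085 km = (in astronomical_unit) 2.731e-08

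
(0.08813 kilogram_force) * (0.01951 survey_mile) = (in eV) 1.694e+20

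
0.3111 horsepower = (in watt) 232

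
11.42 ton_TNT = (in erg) 4.778e+17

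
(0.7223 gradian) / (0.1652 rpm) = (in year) 2.08e-08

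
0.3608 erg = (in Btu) 3.42e-11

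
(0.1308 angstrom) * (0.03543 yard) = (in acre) 1.047e-16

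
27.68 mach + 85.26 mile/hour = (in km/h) 3.407e+04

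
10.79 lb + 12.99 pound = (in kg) 10.79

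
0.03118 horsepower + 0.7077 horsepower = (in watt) 551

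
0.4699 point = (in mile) 1.03e-07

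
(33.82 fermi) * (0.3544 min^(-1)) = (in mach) 5.867e-19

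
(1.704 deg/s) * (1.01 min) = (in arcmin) 6196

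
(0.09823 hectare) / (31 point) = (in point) 2.546e+08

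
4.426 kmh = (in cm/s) 122.9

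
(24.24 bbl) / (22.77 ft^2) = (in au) 1.218e-11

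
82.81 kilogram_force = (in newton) 812.1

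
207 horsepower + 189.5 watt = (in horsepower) 207.3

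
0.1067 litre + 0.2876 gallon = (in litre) 1.195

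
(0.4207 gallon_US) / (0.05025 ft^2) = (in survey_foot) 1.119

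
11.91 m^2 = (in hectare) 0.001191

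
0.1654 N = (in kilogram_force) 0.01687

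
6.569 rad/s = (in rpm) 62.73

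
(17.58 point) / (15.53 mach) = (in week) 1.939e-12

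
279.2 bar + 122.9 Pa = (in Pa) 2.792e+07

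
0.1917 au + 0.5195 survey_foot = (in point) 8.129e+13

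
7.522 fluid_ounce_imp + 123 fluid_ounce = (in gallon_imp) 0.8472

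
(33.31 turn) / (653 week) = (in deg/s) 3.036e-05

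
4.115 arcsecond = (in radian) 1.995e-05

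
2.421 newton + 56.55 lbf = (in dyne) 2.54e+07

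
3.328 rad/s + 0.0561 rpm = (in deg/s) 191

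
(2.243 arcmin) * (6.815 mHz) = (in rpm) 4.246e-05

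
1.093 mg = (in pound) 2.41e-06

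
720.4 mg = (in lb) 0.001588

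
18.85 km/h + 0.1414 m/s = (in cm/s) 537.8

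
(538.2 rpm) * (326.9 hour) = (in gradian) 4.223e+09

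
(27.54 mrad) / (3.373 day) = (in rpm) 9.024e-07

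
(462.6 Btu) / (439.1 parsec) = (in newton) 3.602e-14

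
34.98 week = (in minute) 3.526e+05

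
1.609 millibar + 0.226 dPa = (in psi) 0.02334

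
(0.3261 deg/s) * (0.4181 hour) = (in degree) 490.8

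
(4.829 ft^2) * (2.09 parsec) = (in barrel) 1.82e+17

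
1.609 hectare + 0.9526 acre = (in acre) 4.929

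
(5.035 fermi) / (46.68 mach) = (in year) 1.004e-26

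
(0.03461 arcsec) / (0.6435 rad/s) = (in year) 8.268e-15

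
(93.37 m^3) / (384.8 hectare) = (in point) 0.06878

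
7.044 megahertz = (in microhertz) 7.044e+12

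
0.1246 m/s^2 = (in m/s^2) 0.1246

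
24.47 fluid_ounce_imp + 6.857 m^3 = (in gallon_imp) 1508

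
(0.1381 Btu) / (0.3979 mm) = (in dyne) 3.662e+10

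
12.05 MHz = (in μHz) 1.205e+13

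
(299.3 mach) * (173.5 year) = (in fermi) 5.576e+29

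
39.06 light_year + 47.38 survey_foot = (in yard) 4.041e+17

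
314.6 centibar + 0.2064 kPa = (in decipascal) 3.148e+06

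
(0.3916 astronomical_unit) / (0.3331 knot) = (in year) 1.084e+04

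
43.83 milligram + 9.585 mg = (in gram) 0.05342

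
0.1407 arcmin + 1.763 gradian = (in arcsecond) 5721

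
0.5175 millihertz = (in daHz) 5.175e-05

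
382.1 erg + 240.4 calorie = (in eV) 6.278e+21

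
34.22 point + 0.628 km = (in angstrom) 6.28e+12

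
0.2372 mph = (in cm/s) 10.6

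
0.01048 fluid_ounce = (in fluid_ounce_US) 0.01048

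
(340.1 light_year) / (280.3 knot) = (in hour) 6.198e+12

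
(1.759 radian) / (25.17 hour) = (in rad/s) 1.941e-05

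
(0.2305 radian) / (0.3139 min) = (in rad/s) 0.01224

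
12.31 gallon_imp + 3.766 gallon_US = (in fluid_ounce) 2374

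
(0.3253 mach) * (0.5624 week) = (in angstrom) 3.768e+17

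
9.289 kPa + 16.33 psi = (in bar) 1.219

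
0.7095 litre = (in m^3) 0.0007095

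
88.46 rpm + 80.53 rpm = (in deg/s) 1014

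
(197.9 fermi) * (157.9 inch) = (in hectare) 7.937e-17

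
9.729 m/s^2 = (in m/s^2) 9.729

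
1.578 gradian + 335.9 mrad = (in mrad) 360.7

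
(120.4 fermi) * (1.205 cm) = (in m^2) 1.451e-15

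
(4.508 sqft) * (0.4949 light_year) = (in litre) 1.961e+18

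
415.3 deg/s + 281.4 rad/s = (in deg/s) 1.654e+04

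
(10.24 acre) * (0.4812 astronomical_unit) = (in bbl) 1.876e+16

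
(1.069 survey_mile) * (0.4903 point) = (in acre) 7.353e-05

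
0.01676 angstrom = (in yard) 1.833e-12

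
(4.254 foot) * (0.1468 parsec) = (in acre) 1.451e+12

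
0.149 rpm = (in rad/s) 0.0156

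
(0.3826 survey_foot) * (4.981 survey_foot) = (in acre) 4.375e-05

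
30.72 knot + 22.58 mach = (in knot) 1.498e+04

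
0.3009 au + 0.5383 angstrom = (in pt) 1.276e+14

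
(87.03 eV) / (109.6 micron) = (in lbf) 2.86e-14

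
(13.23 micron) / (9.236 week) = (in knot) 4.604e-12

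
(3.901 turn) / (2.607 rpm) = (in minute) 1.496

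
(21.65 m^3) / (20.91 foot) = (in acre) 0.0008394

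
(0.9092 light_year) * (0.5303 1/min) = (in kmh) 2.737e+14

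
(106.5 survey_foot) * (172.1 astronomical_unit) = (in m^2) 8.357e+14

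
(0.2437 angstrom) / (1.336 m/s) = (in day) 2.111e-16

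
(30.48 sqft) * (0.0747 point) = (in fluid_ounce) 2.523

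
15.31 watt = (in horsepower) 0.02053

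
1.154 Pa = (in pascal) 1.154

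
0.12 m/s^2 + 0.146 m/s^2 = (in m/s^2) 0.266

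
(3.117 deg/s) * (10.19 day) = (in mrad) 4.79e+07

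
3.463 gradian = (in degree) 3.117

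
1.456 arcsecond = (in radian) 7.059e-06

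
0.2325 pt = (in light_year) 8.67e-21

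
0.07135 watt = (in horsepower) 9.568e-05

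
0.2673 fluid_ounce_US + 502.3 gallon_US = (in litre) 1901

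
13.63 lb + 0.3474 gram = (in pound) 13.63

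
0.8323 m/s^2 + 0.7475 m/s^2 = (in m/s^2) 1.58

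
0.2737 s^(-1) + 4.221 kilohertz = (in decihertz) 4.221e+04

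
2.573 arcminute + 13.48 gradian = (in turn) 0.03382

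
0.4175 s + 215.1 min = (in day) 0.1494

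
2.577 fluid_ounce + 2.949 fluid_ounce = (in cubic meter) 0.0001634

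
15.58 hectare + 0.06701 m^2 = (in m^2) 1.558e+05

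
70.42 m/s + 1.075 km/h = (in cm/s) 7072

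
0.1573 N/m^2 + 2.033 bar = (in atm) 2.006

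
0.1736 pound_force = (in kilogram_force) 0.07874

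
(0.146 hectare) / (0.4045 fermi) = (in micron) 3.609e+24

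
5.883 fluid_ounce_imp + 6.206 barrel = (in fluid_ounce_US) 3.337e+04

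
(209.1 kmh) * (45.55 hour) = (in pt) 2.7e+10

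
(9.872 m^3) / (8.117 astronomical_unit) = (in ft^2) 8.751e-11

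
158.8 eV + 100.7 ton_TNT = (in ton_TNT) 100.7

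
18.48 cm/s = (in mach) 0.0005427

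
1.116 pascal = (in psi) 0.0001619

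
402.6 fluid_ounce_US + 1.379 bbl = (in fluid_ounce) 7816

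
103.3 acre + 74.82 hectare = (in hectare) 116.6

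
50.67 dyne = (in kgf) 5.167e-05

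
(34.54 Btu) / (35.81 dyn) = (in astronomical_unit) 0.0006802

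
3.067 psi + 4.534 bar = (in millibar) 4745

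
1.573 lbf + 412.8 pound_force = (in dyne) 1.843e+08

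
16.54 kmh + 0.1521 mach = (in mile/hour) 126.1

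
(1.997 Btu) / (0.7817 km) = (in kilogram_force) 0.2748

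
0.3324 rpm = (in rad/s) 0.03481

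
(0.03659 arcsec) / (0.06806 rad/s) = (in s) 2.606e-06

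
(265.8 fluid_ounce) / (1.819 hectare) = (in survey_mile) 2.685e-10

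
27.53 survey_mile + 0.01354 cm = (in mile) 27.53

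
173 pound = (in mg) 7.847e+07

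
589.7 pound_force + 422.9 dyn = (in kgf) 267.5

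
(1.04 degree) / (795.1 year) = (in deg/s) 4.148e-11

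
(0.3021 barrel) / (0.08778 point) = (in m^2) 1551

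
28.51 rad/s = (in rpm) 272.3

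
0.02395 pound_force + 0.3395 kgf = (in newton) 3.436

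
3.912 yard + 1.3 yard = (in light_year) 5.038e-16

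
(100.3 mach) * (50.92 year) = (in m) 5.484e+13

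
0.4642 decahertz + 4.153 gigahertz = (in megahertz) 4153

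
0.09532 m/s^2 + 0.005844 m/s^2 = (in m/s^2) 0.1012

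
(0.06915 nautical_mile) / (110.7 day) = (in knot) 2.603e-05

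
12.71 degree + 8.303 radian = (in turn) 1.357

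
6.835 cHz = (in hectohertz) 0.0006835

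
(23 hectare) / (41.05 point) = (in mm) 1.588e+10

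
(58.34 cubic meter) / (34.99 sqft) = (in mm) 1.795e+04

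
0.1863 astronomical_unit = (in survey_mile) 1.732e+07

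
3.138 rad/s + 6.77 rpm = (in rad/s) 3.847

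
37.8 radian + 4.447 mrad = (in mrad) 3.78e+04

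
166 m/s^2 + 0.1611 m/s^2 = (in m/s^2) 166.2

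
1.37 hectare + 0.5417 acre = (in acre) 3.927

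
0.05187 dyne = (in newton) 5.187e-07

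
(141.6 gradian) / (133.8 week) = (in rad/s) 2.749e-08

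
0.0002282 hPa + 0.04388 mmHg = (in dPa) 58.73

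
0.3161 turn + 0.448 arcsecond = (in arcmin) 6828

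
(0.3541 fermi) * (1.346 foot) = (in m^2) 1.453e-16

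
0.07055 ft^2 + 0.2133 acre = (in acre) 0.2133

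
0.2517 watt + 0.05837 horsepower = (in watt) 43.78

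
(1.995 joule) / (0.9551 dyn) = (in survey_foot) 6.853e+05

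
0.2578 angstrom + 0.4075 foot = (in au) 8.303e-13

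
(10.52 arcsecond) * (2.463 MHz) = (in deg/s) 7197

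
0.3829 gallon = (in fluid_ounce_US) 49.01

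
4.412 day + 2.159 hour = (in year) 0.01233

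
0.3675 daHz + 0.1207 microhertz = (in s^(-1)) 3.675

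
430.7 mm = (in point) 1221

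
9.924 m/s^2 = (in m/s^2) 9.924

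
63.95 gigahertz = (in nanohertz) 6.395e+19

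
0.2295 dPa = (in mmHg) 0.0001721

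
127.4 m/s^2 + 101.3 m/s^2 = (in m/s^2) 228.7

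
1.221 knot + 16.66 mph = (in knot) 15.7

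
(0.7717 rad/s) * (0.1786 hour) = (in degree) 2.843e+04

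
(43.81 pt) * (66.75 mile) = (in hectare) 0.166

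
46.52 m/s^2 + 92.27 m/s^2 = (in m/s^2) 138.8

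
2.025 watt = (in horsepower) 0.002716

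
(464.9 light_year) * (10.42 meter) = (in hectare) 4.583e+15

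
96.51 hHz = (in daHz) 965.1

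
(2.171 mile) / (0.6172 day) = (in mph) 0.1466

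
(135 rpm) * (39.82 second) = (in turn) 89.59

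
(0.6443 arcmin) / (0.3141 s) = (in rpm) 0.005698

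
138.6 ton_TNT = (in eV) 3.619e+30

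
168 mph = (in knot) 146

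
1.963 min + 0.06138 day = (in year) 0.0001719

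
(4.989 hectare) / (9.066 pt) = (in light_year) 1.649e-09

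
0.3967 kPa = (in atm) 0.003915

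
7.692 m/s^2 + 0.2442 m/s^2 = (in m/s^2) 7.936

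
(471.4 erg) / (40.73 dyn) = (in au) 7.737e-13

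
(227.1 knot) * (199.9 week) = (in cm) 1.412e+12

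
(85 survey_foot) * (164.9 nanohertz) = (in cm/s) 0.0004272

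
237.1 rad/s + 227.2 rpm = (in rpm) 2491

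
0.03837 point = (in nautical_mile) 7.309e-09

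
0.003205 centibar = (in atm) 3.163e-05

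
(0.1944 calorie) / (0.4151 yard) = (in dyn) 2.143e+05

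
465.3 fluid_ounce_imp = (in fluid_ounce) 447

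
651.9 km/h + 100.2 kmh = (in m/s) 208.9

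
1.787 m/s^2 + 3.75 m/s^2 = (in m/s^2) 5.537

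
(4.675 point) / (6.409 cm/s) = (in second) 0.02573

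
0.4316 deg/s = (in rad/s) 0.007533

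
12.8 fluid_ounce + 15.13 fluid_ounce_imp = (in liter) 0.8084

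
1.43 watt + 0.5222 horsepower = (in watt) 390.8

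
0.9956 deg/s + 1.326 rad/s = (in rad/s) 1.343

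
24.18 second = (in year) 7.667e-07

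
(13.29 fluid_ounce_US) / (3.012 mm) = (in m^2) 0.1305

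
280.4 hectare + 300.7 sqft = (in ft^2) 3.018e+07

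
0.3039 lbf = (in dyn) 1.352e+05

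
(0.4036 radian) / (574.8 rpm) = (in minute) 0.0001118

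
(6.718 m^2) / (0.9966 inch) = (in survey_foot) 870.7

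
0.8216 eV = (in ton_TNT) 3.146e-29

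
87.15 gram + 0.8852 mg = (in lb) 0.1921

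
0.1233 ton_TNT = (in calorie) 1.233e+08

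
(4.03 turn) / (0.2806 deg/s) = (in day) 0.05984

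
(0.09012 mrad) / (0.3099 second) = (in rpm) 0.002777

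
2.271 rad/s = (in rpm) 21.69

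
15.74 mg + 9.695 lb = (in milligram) 4.398e+06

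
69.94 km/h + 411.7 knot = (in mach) 0.6791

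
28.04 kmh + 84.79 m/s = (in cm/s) 9258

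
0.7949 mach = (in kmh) 974.4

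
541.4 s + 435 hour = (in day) 18.13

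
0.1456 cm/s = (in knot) 0.00283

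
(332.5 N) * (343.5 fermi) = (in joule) 1.142e-10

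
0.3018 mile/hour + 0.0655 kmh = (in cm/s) 15.31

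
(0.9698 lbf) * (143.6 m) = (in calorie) 148.1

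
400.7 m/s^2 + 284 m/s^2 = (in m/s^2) 684.7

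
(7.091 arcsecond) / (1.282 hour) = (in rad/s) 7.449e-09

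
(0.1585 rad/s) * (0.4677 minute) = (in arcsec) 9.174e+05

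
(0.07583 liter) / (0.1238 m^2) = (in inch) 0.02411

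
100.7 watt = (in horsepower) 0.135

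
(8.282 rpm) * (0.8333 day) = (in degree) 3.578e+06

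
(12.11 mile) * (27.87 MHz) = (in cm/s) 5.432e+13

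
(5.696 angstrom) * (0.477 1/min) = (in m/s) 4.528e-12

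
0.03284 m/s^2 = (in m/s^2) 0.03284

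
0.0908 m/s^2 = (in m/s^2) 0.0908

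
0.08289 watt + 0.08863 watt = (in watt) 0.1715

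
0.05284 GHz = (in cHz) 5.284e+09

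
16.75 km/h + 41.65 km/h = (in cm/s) 1622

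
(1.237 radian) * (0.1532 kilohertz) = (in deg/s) 1.086e+04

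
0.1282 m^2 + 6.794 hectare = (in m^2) 6.794e+04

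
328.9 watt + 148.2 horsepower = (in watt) 1.108e+05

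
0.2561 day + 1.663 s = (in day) 0.2561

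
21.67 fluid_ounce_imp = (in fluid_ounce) 20.82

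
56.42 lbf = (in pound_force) 56.42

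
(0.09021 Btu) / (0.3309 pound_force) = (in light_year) 6.835e-15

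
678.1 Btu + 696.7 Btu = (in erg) 1.45e+13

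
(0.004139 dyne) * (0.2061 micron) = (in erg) 8.53e-08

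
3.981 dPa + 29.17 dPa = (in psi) 0.0004808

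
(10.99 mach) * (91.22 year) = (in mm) 1.076e+16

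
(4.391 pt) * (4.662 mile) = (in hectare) 0.001162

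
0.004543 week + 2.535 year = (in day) 925.3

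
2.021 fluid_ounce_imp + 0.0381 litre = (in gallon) 0.02523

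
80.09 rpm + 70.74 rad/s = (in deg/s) 4534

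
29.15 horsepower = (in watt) 2.174e+04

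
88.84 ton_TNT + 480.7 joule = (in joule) 3.717e+11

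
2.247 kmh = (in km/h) 2.247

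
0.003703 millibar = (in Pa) 0.3703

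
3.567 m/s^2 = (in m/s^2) 3.567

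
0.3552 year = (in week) 18.52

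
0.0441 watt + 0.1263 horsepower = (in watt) 94.23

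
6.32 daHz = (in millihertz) 6.32e+04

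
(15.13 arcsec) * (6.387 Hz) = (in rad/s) 0.0004685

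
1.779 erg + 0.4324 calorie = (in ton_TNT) 4.324e-10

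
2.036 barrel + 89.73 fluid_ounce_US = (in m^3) 0.3264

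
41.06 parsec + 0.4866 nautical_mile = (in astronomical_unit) 8.469e+06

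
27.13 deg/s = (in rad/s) 0.4735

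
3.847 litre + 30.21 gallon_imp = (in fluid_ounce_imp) 4969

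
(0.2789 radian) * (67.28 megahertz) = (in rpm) 1.792e+08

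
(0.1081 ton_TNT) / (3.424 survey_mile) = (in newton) 8.208e+04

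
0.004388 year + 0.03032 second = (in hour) 38.44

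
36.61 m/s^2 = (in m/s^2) 36.61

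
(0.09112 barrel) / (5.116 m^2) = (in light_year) 2.993e-19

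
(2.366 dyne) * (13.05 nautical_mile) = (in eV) 3.569e+18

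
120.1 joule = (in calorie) 28.7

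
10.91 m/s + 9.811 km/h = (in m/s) 13.64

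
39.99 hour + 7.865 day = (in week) 1.362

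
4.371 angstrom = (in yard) 4.78e-10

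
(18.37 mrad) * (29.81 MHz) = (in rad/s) 5.476e+05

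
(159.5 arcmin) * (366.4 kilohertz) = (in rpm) 1.623e+05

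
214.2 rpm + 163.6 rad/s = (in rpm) 1776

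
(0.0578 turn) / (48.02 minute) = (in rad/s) 0.000126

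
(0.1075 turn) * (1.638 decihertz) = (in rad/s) 0.1106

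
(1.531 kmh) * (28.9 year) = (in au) 0.002591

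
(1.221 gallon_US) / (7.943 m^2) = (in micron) 581.9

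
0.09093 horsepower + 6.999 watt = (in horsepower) 0.1003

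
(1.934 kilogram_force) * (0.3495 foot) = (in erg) 2.02e+07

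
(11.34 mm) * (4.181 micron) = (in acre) 1.172e-11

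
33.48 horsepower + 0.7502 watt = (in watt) 2.497e+04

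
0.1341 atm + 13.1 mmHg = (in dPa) 1.533e+05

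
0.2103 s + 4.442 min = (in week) 0.000441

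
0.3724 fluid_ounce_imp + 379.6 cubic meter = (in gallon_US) 1.003e+05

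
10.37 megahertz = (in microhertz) 1.037e+13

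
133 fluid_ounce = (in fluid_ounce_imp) 138.4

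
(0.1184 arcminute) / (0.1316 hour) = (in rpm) 6.942e-07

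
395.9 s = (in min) 6.598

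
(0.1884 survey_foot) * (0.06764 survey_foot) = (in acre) 2.925e-07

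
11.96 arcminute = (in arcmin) 11.96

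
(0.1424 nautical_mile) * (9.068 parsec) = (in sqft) 7.943e+20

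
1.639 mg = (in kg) 1.639e-06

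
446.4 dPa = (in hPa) 0.4464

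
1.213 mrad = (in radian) 0.001213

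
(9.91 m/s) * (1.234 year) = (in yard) 4.218e+08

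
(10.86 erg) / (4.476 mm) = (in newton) 0.0002426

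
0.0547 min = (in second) 3.282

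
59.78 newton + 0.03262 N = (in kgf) 6.099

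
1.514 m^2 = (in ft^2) 16.3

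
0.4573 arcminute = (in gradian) 0.008469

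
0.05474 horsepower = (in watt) 40.82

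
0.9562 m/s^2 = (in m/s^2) 0.9562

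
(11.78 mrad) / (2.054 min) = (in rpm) 0.0009128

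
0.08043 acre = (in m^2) 325.5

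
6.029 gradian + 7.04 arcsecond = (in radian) 0.09474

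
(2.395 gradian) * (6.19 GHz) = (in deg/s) 1.334e+10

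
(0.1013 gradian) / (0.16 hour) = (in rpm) 2.638e-05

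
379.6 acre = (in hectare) 153.6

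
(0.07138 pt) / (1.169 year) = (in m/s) 6.831e-13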